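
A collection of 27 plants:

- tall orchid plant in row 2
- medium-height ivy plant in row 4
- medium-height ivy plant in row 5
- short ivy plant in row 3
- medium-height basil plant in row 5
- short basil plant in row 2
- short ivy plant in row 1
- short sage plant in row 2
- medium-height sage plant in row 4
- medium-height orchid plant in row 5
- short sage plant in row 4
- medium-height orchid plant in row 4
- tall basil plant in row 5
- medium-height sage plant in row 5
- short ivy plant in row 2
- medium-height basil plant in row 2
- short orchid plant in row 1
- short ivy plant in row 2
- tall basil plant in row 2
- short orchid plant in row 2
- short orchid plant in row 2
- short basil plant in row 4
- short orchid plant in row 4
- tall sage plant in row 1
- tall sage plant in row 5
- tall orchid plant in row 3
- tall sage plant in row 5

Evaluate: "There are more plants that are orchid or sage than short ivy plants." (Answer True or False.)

True

There are 15 plants that are orchid or sage.
There are 4 short ivy plants.
The claim requires 15 > 4, which holds.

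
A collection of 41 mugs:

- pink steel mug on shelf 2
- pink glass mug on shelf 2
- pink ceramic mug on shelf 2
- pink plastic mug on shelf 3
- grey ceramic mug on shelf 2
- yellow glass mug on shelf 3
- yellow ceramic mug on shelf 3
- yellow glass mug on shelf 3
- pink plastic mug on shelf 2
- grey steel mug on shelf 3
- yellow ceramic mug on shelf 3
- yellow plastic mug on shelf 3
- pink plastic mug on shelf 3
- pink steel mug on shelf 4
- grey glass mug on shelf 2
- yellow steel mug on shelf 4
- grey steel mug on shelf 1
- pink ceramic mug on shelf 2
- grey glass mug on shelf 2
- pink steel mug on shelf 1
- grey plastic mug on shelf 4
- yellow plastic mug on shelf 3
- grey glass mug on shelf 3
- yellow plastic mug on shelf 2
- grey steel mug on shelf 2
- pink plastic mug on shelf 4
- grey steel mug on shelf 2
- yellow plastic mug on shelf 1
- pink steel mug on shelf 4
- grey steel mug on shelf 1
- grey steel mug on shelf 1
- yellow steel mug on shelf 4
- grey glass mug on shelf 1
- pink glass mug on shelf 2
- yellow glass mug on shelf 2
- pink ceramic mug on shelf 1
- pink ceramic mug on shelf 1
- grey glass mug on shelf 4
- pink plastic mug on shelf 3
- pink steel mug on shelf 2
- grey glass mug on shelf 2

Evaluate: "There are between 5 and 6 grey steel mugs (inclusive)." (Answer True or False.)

True

|grey steel mugs| = 6.
The claim requires 5 ≤ 6 ≤ 6, which holds.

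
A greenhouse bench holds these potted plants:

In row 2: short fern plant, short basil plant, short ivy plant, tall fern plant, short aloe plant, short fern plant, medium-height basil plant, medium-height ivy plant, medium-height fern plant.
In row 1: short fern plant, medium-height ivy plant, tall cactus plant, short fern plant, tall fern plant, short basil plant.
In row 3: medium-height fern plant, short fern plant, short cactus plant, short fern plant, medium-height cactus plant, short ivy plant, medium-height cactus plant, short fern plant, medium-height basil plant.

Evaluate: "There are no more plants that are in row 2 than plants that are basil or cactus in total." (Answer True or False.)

|plants in row 2| = 9.
|plants that are basil or cactus| = 8.
The claim requires 9 ≤ 8, which does not hold.

False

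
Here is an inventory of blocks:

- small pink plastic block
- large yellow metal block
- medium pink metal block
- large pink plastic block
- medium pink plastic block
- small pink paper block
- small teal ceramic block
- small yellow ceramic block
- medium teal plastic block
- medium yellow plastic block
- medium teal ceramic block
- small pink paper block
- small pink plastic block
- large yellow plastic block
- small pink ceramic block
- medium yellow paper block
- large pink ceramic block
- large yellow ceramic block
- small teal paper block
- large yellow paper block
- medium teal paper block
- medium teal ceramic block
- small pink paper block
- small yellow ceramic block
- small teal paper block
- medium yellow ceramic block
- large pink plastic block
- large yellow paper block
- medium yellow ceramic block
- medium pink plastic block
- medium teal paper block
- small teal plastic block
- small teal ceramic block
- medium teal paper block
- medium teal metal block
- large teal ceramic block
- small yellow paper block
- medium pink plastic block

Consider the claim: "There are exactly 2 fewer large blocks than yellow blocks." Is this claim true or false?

large blocks: 9.
yellow blocks: 12.
The claim requires 12 − 9 (= 3) to equal 2, which does not hold.

False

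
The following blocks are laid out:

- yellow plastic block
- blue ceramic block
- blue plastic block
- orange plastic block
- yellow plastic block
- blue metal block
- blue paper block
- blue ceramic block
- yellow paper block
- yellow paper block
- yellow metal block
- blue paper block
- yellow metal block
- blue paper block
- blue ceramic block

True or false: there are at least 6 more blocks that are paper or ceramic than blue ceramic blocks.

False

There are 8 blocks that are paper or ceramic.
There are 3 blue ceramic blocks.
The claim requires 8 − 3 = 5 ≥ 6, which does not hold.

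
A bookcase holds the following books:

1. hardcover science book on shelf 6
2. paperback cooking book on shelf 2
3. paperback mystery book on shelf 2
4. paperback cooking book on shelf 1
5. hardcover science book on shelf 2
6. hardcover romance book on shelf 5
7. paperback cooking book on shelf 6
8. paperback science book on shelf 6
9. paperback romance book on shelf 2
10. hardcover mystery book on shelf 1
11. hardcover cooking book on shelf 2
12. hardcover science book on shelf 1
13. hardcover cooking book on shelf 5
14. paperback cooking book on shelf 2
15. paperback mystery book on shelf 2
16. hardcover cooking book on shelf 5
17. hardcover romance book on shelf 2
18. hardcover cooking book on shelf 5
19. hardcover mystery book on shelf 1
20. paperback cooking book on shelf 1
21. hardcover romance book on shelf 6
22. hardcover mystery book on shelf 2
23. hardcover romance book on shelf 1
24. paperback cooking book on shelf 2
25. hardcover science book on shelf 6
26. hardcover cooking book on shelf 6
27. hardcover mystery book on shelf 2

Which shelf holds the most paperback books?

shelf 2

Counts by shelf (restricted to paperback books): shelf 2→6, shelf 6→2, shelf 1→2, shelf 5→0.
The maximum is 6, held uniquely by shelf 2.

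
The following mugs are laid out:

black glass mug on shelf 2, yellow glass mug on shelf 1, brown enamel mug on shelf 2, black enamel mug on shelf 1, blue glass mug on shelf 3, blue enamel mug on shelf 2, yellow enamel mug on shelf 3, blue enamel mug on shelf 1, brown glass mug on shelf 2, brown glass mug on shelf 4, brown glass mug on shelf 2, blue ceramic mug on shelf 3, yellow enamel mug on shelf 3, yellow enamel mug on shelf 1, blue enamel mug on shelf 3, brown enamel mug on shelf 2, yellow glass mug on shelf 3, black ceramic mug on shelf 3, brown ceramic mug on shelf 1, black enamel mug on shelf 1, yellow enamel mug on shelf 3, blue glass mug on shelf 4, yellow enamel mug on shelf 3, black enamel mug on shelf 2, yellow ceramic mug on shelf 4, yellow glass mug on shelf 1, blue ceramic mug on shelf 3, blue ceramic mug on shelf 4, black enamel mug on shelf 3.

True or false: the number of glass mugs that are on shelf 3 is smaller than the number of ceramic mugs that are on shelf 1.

False

There are 2 glass mugs on shelf 3.
There is 1 ceramic mug on shelf 1.
The claim requires 2 < 1, which does not hold.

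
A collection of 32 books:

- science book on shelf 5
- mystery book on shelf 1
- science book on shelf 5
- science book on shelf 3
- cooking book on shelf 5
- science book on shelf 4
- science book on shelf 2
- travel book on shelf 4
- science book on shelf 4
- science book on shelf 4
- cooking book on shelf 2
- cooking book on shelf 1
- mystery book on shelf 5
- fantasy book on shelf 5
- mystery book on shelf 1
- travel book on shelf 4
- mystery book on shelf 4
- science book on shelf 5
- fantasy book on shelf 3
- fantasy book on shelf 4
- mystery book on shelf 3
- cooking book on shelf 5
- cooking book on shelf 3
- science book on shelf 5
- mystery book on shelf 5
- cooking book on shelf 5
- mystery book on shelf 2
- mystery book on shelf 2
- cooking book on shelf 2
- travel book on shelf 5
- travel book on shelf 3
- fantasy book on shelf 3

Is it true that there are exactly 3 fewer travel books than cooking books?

True

travel books: 4.
cooking books: 7.
The claim requires 7 − 4 (= 3) to equal 3, which holds.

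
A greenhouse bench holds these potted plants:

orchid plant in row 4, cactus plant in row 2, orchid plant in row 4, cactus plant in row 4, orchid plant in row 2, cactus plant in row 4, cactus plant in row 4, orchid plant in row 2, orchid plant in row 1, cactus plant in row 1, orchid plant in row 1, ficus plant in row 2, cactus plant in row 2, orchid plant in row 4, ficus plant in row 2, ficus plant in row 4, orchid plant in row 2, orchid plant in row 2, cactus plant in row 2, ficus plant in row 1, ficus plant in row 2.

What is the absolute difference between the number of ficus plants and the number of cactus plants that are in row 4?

2

ficus plants: 5. cactus plants in row 4: 3.
|5 − 3| = 5 − 3 = 2.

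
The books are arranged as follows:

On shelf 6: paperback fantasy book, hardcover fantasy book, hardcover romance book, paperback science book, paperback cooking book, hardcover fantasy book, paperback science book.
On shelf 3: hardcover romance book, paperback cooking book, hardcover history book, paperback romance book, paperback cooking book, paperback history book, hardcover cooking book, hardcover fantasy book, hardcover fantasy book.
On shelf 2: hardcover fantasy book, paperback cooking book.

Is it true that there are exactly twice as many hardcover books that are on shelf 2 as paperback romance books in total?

|hardcover books on shelf 2| = 1.
|paperback romance books| = 1.
The claim requires 1 = 2 × 1 = 2, which does not hold.

False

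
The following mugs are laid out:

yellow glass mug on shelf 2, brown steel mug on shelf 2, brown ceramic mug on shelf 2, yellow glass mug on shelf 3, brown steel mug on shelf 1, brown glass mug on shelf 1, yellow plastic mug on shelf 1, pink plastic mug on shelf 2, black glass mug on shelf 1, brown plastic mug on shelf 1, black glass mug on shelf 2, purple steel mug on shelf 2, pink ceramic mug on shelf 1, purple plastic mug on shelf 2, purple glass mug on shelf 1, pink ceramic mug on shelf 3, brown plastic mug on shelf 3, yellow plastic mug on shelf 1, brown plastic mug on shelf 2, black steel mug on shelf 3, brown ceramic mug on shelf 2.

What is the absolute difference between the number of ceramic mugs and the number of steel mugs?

0

ceramic mugs: 4. steel mugs: 4.
|4 − 4| = 4 − 4 = 0.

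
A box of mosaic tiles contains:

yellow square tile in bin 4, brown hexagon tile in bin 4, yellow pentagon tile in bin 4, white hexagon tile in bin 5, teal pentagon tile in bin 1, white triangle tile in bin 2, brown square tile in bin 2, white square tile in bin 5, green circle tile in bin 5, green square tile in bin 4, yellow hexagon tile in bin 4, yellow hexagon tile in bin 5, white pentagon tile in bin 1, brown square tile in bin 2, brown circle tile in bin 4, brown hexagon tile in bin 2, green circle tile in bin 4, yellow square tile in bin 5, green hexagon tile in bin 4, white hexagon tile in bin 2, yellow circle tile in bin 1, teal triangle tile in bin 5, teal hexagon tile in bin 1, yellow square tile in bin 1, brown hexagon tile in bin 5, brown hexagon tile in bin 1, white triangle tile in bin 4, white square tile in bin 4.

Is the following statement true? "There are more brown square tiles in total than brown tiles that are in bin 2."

False

brown square tiles: 2.
brown tiles in bin 2: 3.
The claim requires 2 > 3, which does not hold.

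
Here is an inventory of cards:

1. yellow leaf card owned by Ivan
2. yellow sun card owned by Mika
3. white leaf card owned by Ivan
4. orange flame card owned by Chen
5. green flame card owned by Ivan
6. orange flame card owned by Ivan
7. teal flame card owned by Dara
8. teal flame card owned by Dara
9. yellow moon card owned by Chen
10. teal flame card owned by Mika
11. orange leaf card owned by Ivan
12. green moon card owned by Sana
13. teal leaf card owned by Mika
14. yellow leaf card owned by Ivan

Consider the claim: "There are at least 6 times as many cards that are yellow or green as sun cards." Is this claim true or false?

|cards that are yellow or green| = 6.
|sun cards| = 1.
The claim requires 6 ≥ 6 × 1 = 6, which holds.

True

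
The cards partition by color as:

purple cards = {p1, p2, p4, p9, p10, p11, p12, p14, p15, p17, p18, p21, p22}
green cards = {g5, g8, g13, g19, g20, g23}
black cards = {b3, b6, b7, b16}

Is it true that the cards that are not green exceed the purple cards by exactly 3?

False

There are 17 cards that are not green.
There are 13 purple cards.
The claim requires 17 − 13 (= 4) to equal 3, which does not hold.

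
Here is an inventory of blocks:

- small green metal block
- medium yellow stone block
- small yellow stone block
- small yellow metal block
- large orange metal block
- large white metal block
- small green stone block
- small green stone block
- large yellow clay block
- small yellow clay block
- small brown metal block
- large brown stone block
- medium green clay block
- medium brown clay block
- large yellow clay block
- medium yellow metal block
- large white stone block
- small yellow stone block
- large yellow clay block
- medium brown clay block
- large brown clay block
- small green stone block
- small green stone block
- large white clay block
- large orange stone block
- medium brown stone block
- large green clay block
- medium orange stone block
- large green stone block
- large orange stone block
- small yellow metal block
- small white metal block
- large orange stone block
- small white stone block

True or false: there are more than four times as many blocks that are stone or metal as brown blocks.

There are 24 blocks that are stone or metal.
There are 6 brown blocks.
The claim requires 24 > 4 × 6 = 24, which does not hold.

False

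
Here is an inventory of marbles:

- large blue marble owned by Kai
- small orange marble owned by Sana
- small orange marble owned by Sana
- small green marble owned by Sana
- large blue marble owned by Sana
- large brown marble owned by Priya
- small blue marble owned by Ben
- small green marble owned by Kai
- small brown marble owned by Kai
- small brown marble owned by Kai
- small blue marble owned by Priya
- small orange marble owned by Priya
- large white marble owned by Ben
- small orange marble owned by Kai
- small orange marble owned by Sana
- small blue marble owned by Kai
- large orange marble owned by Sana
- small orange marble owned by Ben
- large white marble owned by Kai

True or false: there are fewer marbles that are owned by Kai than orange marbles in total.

|marbles owned by Kai| = 7.
|orange marbles| = 7.
The claim requires 7 < 7, which does not hold.

False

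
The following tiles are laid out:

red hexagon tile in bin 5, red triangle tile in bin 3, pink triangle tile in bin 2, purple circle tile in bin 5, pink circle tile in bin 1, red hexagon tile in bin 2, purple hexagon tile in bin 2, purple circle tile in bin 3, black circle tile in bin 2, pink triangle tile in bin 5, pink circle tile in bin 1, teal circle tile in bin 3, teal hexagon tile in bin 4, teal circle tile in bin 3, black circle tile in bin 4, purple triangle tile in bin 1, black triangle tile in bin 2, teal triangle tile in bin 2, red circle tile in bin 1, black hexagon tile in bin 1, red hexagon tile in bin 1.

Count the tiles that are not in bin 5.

18

Total tiles: 21; with the excluded value: 3; remaining 21 − 3 = 18.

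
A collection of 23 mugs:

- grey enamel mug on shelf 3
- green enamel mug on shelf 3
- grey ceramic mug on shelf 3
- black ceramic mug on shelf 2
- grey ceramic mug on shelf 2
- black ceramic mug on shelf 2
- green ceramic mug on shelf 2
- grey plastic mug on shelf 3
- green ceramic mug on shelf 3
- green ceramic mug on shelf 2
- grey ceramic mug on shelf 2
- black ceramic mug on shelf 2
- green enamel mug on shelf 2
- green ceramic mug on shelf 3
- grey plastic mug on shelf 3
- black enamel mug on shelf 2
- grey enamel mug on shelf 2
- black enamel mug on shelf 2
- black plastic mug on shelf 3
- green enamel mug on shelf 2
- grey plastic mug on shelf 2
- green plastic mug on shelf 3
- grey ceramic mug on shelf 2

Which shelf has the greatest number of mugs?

shelf 2

Counts by shelf: shelf 2→14, shelf 3→9.
The maximum is 14, held uniquely by shelf 2.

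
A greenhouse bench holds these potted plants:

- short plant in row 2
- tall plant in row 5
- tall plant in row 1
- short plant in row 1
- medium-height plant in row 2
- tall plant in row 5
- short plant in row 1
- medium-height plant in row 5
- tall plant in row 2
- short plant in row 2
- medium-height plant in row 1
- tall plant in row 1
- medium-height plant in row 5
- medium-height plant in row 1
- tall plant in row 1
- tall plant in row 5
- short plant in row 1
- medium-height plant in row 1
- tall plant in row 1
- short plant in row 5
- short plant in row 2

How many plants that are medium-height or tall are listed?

medium-height: 6; tall: 8; together 6 + 8 = 14.

14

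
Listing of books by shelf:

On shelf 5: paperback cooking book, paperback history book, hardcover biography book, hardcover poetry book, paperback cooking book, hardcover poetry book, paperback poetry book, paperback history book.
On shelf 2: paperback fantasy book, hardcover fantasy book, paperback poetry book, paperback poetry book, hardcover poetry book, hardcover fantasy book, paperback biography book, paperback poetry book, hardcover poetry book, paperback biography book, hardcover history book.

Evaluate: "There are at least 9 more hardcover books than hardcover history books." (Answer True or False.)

False

|hardcover books| = 8.
|hardcover history books| = 1.
The claim requires 8 − 1 = 7 ≥ 9, which does not hold.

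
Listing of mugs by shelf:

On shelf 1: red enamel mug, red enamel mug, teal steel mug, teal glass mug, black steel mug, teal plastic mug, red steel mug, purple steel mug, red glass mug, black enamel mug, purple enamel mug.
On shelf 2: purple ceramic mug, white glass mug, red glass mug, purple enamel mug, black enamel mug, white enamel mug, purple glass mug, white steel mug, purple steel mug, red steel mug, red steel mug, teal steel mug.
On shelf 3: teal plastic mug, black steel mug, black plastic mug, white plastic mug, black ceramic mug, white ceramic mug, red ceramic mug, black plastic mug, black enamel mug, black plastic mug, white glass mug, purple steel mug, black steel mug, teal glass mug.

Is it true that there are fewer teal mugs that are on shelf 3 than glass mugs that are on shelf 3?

False

teal mugs on shelf 3: 2.
glass mugs on shelf 3: 2.
The claim requires 2 < 2, which does not hold.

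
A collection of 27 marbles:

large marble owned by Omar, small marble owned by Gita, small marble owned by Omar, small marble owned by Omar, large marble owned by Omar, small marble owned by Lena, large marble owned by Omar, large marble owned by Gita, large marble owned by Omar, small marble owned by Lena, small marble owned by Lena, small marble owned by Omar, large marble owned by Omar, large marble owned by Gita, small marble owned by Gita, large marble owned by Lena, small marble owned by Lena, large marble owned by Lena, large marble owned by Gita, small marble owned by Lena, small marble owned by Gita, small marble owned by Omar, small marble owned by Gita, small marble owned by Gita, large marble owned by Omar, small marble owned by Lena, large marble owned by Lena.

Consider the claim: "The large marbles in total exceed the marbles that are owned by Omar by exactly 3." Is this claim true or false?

|large marbles| = 12.
|marbles owned by Omar| = 10.
The claim requires 12 − 10 (= 2) to equal 3, which does not hold.

False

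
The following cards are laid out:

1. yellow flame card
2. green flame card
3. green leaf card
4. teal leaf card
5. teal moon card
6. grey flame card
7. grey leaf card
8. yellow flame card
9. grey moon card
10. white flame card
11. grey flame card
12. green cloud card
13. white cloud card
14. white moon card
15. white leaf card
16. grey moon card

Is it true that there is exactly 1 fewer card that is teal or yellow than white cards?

False

|cards that are teal or yellow| = 4.
|white cards| = 4.
The claim requires 4 − 4 (= 0) to equal 1, which does not hold.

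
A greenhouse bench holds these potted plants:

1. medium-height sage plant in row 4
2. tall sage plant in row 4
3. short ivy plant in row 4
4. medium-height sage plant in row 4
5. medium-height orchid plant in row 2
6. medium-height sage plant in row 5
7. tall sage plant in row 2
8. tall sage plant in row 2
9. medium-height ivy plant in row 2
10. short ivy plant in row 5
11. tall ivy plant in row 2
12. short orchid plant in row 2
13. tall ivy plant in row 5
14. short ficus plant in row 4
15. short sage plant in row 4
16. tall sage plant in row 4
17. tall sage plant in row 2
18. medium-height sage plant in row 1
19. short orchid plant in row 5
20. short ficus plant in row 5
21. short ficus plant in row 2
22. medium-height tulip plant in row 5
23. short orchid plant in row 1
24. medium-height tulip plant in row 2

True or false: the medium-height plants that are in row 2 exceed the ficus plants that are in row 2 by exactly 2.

True

|medium-height plants in row 2| = 3.
|ficus plants in row 2| = 1.
The claim requires 3 − 1 (= 2) to equal 2, which holds.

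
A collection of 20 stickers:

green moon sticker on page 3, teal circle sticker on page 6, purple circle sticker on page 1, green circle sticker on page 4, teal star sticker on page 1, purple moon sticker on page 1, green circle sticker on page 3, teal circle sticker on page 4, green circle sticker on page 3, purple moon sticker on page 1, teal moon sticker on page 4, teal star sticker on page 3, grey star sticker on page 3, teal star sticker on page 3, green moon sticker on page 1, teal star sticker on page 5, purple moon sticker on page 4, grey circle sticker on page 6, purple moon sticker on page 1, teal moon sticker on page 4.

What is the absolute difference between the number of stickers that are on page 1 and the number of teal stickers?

2

stickers on page 1: 6. teal stickers: 8.
|6 − 8| = 8 − 6 = 2.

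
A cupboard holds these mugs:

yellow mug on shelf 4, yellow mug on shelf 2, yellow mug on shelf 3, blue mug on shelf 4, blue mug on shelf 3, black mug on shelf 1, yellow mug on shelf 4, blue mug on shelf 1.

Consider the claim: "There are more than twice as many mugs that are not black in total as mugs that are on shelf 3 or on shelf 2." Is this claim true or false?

mugs that are not black: 7.
mugs on shelf 3 or on shelf 2: 3.
The claim requires 7 > 2 × 3 = 6, which holds.

True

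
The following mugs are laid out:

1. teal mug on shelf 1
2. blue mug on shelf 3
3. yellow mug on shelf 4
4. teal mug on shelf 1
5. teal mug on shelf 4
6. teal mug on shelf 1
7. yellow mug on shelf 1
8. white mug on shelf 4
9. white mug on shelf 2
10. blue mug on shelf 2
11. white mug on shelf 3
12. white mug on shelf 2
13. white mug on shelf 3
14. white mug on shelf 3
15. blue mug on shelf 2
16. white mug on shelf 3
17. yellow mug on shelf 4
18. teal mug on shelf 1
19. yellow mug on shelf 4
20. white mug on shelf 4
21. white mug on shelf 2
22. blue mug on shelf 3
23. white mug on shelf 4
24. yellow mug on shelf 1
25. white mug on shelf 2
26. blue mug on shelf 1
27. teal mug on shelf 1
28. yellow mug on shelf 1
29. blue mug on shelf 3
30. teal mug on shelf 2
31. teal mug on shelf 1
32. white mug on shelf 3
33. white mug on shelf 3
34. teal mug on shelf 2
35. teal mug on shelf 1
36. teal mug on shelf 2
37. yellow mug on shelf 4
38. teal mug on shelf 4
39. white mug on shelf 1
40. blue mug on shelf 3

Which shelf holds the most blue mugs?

Counts by shelf (restricted to blue mugs): shelf 3→4, shelf 2→2, shelf 1→1, shelf 4→0.
The maximum is 4, held uniquely by shelf 3.

shelf 3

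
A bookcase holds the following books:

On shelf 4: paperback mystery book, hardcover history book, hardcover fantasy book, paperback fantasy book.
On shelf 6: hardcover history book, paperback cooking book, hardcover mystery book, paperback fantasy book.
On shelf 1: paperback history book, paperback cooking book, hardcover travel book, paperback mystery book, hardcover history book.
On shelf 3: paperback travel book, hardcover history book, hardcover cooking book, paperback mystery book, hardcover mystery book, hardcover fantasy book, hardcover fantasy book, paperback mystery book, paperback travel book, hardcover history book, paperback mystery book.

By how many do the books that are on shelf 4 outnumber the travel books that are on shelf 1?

3

books on shelf 4: 4.
travel books on shelf 1: 1.
4 − 1 = 3.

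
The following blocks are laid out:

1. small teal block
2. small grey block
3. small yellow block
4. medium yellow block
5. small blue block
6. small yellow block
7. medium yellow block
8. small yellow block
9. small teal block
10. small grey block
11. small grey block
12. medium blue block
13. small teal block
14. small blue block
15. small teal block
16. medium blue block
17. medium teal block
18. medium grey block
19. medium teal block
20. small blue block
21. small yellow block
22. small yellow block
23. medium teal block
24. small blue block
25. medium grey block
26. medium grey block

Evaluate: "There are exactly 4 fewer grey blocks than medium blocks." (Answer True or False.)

grey blocks: 6.
medium blocks: 10.
The claim requires 10 − 6 (= 4) to equal 4, which holds.

True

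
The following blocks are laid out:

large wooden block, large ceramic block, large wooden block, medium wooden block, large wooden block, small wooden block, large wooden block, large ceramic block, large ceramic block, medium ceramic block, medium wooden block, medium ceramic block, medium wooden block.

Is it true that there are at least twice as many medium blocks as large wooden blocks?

False

|medium blocks| = 5.
|large wooden blocks| = 4.
The claim requires 5 ≥ 2 × 4 = 8, which does not hold.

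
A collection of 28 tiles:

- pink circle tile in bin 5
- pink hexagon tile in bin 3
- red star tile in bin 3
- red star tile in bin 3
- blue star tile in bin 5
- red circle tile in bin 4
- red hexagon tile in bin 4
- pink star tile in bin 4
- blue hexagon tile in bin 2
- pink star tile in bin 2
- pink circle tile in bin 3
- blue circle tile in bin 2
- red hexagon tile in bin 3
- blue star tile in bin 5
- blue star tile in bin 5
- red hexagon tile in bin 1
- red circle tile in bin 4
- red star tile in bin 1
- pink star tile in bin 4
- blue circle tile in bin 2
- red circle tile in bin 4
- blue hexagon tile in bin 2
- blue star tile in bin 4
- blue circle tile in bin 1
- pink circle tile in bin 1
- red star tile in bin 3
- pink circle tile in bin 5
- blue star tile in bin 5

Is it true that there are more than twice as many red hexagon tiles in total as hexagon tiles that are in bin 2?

False

There are 3 red hexagon tiles.
There are 2 hexagon tiles in bin 2.
The claim requires 3 > 2 × 2 = 4, which does not hold.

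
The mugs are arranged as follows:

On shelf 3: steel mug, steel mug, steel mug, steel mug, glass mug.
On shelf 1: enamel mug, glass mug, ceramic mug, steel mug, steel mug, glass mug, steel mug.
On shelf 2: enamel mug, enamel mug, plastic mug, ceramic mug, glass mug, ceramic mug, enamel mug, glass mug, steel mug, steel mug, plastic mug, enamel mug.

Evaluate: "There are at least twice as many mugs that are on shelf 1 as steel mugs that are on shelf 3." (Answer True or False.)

There are 7 mugs on shelf 1.
There are 4 steel mugs on shelf 3.
The claim requires 7 ≥ 2 × 4 = 8, which does not hold.

False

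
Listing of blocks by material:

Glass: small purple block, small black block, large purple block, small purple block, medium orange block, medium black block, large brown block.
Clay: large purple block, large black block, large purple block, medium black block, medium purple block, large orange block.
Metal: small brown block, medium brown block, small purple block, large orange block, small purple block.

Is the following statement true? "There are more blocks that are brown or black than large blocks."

|blocks that are brown or black| = 7.
|large blocks| = 7.
The claim requires 7 > 7, which does not hold.

False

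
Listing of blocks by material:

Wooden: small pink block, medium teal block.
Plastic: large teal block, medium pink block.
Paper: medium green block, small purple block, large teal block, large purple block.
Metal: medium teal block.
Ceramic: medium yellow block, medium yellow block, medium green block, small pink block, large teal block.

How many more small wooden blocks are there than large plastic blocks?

small wooden blocks: 1.
large plastic blocks: 1.
1 − 1 = 0.

0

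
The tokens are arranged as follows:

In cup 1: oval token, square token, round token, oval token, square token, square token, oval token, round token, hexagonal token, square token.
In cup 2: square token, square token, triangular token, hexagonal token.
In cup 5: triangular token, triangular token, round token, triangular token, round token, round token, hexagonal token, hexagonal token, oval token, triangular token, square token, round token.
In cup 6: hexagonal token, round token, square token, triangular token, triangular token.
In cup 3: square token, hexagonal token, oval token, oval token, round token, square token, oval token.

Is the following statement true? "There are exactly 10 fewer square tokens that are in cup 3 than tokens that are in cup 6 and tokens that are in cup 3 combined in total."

There are 2 square tokens in cup 3.
tokens in cup 6: 5; tokens in cup 3: 7; combined: 5 + 7 = 12.
The claim requires 12 − 2 (= 10) to equal 10, which holds.

True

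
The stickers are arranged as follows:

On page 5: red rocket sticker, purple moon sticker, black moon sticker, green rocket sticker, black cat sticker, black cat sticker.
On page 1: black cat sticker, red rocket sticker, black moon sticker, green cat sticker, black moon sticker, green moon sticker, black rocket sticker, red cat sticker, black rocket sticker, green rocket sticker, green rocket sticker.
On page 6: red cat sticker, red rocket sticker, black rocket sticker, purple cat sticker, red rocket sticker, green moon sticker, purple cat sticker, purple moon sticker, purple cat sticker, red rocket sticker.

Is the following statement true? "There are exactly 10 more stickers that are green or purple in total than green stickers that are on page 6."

True

|stickers that are green or purple| = 11.
|green stickers on page 6| = 1.
The claim requires 11 − 1 (= 10) to equal 10, which holds.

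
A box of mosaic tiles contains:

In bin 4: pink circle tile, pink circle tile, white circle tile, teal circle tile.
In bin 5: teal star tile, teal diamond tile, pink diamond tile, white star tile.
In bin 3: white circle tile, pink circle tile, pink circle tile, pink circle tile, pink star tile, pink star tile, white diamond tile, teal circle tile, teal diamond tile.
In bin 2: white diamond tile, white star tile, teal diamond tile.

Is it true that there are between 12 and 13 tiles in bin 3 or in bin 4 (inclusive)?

True

There are 13 tiles in bin 3 or in bin 4.
The claim requires 12 ≤ 13 ≤ 13, which holds.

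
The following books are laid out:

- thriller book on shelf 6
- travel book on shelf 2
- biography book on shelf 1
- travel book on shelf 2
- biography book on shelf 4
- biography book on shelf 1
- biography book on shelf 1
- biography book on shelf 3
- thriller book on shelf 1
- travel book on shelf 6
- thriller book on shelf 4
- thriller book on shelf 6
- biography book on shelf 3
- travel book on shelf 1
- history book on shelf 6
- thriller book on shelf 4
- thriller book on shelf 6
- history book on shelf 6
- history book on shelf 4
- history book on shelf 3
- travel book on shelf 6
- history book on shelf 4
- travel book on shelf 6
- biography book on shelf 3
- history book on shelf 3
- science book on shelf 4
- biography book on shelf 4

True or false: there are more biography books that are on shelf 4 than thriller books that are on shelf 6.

False

There are 2 biography books on shelf 4.
There are 3 thriller books on shelf 6.
The claim requires 2 > 3, which does not hold.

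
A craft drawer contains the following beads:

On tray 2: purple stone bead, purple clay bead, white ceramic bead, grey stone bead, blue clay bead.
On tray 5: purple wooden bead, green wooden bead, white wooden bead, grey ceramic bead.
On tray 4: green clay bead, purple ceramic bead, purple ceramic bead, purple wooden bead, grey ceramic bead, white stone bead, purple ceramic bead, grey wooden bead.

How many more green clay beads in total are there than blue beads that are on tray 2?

0

green clay beads: 1.
blue beads on tray 2: 1.
1 − 1 = 0.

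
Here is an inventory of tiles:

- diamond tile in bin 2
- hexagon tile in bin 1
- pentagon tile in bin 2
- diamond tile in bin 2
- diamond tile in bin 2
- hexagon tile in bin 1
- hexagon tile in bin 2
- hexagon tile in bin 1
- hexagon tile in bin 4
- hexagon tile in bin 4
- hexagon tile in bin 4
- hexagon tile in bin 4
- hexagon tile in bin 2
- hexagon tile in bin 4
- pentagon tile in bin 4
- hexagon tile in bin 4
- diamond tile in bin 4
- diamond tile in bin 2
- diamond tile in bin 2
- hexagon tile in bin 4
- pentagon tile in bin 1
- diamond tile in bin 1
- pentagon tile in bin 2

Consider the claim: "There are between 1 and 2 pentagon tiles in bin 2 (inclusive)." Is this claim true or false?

There are 2 pentagon tiles in bin 2.
The claim requires 1 ≤ 2 ≤ 2, which holds.

True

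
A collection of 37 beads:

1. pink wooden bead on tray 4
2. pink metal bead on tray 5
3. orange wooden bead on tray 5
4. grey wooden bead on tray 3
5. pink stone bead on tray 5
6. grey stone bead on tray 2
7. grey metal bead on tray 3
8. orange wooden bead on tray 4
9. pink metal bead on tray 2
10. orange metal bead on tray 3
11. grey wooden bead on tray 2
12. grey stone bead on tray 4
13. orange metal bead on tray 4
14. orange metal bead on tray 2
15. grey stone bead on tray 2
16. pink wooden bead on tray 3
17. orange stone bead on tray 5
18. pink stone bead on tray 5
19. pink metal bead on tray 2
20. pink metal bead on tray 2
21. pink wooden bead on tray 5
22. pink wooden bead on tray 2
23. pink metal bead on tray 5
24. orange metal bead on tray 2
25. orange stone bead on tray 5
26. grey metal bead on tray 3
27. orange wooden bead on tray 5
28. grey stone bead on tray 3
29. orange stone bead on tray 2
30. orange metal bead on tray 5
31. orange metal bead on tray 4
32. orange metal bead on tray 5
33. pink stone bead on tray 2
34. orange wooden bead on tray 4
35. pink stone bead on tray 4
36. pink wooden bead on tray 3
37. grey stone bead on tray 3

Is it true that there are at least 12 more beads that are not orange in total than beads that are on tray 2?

beads that are not orange: 23.
beads on tray 2: 11.
The claim requires 23 − 11 = 12 ≥ 12, which holds.

True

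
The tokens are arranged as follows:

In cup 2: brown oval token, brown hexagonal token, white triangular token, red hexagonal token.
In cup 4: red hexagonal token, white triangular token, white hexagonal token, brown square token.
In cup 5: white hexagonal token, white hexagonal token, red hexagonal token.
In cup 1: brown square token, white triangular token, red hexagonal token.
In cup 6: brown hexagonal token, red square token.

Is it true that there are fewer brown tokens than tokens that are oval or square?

|brown tokens| = 5.
|tokens that are oval or square| = 4.
The claim requires 5 < 4, which does not hold.

False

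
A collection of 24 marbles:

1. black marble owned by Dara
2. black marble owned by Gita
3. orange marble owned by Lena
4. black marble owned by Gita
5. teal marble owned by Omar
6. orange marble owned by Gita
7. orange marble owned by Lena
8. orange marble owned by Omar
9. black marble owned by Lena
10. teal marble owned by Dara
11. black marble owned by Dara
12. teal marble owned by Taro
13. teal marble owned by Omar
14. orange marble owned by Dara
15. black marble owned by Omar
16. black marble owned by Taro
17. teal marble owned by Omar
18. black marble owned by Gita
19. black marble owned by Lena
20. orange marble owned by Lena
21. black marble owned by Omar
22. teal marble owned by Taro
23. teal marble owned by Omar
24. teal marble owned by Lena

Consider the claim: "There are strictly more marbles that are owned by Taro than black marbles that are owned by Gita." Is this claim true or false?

Count of marbles owned by Taro: 3.
Count of black marbles owned by Gita: 3.
The claim requires 3 > 3, which does not hold.

False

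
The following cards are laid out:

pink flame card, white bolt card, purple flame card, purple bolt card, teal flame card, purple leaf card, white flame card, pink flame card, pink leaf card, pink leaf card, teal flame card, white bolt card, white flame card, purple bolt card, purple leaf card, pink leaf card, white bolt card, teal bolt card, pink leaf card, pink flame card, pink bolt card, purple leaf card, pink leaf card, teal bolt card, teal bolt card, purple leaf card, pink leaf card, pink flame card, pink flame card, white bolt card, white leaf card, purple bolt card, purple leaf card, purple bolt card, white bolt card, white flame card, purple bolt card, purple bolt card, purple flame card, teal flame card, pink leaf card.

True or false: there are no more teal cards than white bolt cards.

False

There are 6 teal cards.
There are 5 white bolt cards.
The claim requires 6 ≤ 5, which does not hold.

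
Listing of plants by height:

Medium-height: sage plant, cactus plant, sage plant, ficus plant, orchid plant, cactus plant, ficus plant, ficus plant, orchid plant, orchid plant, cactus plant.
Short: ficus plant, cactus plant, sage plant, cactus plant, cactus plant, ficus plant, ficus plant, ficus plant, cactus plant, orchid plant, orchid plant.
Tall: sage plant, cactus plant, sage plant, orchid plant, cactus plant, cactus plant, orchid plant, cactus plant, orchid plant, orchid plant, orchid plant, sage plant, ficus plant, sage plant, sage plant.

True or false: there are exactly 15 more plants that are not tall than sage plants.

There are 22 plants that are not tall.
There are 8 sage plants.
The claim requires 22 − 8 (= 14) to equal 15, which does not hold.

False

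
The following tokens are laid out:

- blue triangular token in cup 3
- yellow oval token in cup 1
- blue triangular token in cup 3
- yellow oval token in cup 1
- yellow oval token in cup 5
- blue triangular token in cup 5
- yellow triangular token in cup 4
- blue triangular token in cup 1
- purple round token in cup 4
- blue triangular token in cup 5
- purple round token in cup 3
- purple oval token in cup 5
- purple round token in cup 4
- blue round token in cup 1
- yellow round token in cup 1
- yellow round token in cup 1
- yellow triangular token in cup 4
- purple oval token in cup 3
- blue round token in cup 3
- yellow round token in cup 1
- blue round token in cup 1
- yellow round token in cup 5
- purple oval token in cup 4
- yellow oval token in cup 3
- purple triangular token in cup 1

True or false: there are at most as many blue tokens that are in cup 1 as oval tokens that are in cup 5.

False

blue tokens in cup 1: 3.
oval tokens in cup 5: 2.
The claim requires 3 ≤ 2, which does not hold.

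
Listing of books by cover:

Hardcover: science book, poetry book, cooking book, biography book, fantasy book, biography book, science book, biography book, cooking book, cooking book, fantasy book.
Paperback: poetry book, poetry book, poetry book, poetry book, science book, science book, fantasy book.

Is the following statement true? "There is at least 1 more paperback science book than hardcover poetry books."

True

|paperback science books| = 2.
|hardcover poetry books| = 1.
The claim requires 2 − 1 = 1 ≥ 1, which holds.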